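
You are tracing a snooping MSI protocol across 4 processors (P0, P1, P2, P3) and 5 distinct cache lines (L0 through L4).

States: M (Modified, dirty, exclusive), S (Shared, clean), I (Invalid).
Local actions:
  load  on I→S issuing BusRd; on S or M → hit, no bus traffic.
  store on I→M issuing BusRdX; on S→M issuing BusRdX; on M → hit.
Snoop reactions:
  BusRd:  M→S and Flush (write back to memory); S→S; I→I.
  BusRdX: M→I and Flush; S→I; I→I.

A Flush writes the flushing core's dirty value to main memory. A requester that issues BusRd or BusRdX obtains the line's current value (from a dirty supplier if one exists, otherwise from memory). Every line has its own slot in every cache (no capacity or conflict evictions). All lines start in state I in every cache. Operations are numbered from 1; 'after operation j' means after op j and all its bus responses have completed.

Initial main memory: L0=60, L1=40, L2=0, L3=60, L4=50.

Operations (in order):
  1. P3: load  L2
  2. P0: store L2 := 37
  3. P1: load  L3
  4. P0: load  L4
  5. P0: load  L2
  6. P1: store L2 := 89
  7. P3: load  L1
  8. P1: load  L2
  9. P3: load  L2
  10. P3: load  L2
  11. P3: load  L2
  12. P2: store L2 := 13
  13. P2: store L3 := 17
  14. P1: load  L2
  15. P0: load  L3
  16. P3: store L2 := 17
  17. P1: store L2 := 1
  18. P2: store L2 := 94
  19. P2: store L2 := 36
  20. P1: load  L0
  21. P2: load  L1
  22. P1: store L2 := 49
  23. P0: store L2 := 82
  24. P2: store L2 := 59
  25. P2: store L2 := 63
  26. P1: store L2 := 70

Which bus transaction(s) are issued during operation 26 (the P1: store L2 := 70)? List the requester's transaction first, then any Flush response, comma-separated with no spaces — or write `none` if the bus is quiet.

  op1 P3: load  L2 → I/I/I/S on L2; bus BusRd; mem=0
  op2 P0: store L2 := 37 → M/I/I/I on L2; bus BusRdX; mem=0
  op3 P1: load  L3 → I/S/I/I on L3; bus BusRd; mem=60
  op4 P0: load  L4 → S/I/I/I on L4; bus BusRd; mem=50
  op5 P0: load  L2 → M/I/I/I on L2; bus (none); mem=0
  op6 P1: store L2 := 89 → I/M/I/I on L2; bus BusRdX Flush; mem=37
  op7 P3: load  L1 → I/I/I/S on L1; bus BusRd; mem=40
  op8 P1: load  L2 → I/M/I/I on L2; bus (none); mem=37
  op9 P3: load  L2 → I/S/I/S on L2; bus BusRd Flush; mem=89
  op10 P3: load  L2 → I/S/I/S on L2; bus (none); mem=89
  op11 P3: load  L2 → I/S/I/S on L2; bus (none); mem=89
  op12 P2: store L2 := 13 → I/I/M/I on L2; bus BusRdX; mem=89
  op13 P2: store L3 := 17 → I/I/M/I on L3; bus BusRdX; mem=60
  op14 P1: load  L2 → I/S/S/I on L2; bus BusRd Flush; mem=13
  op15 P0: load  L3 → S/I/S/I on L3; bus BusRd Flush; mem=17
  op16 P3: store L2 := 17 → I/I/I/M on L2; bus BusRdX; mem=13
  op17 P1: store L2 := 1 → I/M/I/I on L2; bus BusRdX Flush; mem=17
  op18 P2: store L2 := 94 → I/I/M/I on L2; bus BusRdX Flush; mem=1
  op19 P2: store L2 := 36 → I/I/M/I on L2; bus (none); mem=1
  op20 P1: load  L0 → I/S/I/I on L0; bus BusRd; mem=60
  op21 P2: load  L1 → I/I/S/S on L1; bus BusRd; mem=40
  op22 P1: store L2 := 49 → I/M/I/I on L2; bus BusRdX Flush; mem=36
  op23 P0: store L2 := 82 → M/I/I/I on L2; bus BusRdX Flush; mem=49
  op24 P2: store L2 := 59 → I/I/M/I on L2; bus BusRdX Flush; mem=82
  op25 P2: store L2 := 63 → I/I/M/I on L2; bus (none); mem=82
  op26 P1: store L2 := 70 → I/M/I/I on L2; bus BusRdX Flush; mem=63

bus = BusRdX,Flush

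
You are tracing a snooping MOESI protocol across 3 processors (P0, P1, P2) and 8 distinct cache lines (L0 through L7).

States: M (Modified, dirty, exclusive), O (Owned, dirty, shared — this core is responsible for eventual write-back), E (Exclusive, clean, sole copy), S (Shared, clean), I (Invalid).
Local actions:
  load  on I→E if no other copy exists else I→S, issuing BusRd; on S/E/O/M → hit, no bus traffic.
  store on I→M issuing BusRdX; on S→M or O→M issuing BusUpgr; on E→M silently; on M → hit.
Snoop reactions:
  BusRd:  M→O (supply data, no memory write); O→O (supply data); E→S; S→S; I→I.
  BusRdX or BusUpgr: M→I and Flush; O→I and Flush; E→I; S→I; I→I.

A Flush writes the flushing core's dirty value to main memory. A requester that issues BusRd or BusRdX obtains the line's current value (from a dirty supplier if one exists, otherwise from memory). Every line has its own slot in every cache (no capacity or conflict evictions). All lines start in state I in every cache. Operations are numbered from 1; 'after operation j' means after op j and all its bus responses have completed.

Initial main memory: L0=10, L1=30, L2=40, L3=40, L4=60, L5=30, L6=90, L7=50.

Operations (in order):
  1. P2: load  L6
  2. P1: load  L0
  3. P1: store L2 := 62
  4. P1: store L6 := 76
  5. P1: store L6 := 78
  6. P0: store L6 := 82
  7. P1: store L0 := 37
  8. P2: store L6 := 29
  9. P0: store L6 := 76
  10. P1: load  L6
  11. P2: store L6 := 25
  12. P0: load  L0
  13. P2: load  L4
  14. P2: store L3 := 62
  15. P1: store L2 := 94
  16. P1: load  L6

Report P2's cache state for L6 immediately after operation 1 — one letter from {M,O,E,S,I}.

state = E

step 1: P2: load  L6  ⟶  IIE  (L6)  txn=BusRd  M[L6]=90
step 2: P1: load  L0  ⟶  IEI  (L0)  txn=BusRd  M[L0]=10
step 3: P1: store L2 := 62  ⟶  IMI  (L2)  txn=BusRdX  M[L2]=40
step 4: P1: store L6 := 76  ⟶  IMI  (L6)  txn=BusRdX  M[L6]=90
step 5: P1: store L6 := 78  ⟶  IMI  (L6)  txn=∅  M[L6]=90
step 6: P0: store L6 := 82  ⟶  MII  (L6)  txn=BusRdX+Flush  M[L6]=78
step 7: P1: store L0 := 37  ⟶  IMI  (L0)  txn=∅  M[L0]=10
step 8: P2: store L6 := 29  ⟶  IIM  (L6)  txn=BusRdX+Flush  M[L6]=82
step 9: P0: store L6 := 76  ⟶  MII  (L6)  txn=BusRdX+Flush  M[L6]=29
step 10: P1: load  L6  ⟶  OSI  (L6)  txn=BusRd  M[L6]=29
step 11: P2: store L6 := 25  ⟶  IIM  (L6)  txn=BusRdX+Flush  M[L6]=76
step 12: P0: load  L0  ⟶  SOI  (L0)  txn=BusRd  M[L0]=10
step 13: P2: load  L4  ⟶  IIE  (L4)  txn=BusRd  M[L4]=60
step 14: P2: store L3 := 62  ⟶  IIM  (L3)  txn=BusRdX  M[L3]=40
step 15: P1: store L2 := 94  ⟶  IMI  (L2)  txn=∅  M[L2]=40
step 16: P1: load  L6  ⟶  ISO  (L6)  txn=BusRd  M[L6]=76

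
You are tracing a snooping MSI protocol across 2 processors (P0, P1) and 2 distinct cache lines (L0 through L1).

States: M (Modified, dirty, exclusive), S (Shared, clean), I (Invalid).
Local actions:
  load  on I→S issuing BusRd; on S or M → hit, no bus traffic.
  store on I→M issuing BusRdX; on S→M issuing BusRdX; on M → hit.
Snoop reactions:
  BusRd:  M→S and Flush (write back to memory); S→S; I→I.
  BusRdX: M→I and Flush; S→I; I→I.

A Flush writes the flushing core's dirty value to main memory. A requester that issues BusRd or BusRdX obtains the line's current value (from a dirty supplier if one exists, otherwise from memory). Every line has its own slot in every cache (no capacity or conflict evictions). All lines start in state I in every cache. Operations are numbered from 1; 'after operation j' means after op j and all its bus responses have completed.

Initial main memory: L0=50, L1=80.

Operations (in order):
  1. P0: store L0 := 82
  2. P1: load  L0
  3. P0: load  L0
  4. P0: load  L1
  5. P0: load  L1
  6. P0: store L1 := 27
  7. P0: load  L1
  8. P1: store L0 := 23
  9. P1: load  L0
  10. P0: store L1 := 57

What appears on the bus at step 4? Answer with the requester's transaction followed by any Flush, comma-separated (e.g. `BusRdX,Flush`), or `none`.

bus = BusRd

1. P0: store L0 := 82  bus=[BusRdX]  L0: P0=M P1=I  mem[L0]=50
2. P1: load  L0  bus=[BusRd,Flush]  L0: P0=S P1=S  mem[L0]=82
3. P0: load  L0  bus=[-]  L0: P0=S P1=S  mem[L0]=82
4. P0: load  L1  bus=[BusRd]  L1: P0=S P1=I  mem[L1]=80
5. P0: load  L1  bus=[-]  L1: P0=S P1=I  mem[L1]=80
6. P0: store L1 := 27  bus=[BusRdX]  L1: P0=M P1=I  mem[L1]=80
7. P0: load  L1  bus=[-]  L1: P0=M P1=I  mem[L1]=80
8. P1: store L0 := 23  bus=[BusRdX]  L0: P0=I P1=M  mem[L0]=82
9. P1: load  L0  bus=[-]  L0: P0=I P1=M  mem[L0]=82
10. P0: store L1 := 57  bus=[-]  L1: P0=M P1=I  mem[L1]=80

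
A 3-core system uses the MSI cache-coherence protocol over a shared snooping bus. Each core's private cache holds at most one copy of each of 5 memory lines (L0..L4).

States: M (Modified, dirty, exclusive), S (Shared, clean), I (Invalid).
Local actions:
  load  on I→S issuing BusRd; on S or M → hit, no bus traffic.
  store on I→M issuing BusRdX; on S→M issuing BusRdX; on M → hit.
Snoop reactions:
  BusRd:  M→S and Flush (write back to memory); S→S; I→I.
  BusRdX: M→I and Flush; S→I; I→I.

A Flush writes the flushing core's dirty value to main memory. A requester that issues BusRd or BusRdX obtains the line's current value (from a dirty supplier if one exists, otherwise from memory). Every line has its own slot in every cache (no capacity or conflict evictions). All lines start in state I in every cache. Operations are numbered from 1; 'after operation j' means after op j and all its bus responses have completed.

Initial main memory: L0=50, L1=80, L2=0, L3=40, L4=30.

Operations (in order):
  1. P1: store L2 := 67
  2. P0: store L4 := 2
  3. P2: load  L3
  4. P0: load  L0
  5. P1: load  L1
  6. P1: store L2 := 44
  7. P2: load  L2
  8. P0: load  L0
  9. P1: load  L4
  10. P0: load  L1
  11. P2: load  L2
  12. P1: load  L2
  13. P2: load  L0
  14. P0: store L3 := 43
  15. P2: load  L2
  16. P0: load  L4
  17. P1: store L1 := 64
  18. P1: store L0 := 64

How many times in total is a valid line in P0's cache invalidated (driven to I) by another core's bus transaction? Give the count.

[1] P1: store L2 := 67 | P0:I, P1:M(67), P2:I | bus: BusRdX
[2] P0: store L4 := 2 | P0:M(2), P1:I, P2:I | bus: BusRdX
[3] P2: load  L3 | P0:I, P1:I, P2:S(40) | bus: BusRd
[4] P0: load  L0 | P0:S(50), P1:I, P2:I | bus: BusRd
[5] P1: load  L1 | P0:I, P1:S(80), P2:I | bus: BusRd
[6] P1: store L2 := 44 | P0:I, P1:M(44), P2:I | bus: none
[7] P2: load  L2 | P0:I, P1:S(44), P2:S(44) | bus: BusRd,Flush
[8] P0: load  L0 | P0:S(50), P1:I, P2:I | bus: none
[9] P1: load  L4 | P0:S(2), P1:S(2), P2:I | bus: BusRd,Flush
[10] P0: load  L1 | P0:S(80), P1:S(80), P2:I | bus: BusRd
[11] P2: load  L2 | P0:I, P1:S(44), P2:S(44) | bus: none
[12] P1: load  L2 | P0:I, P1:S(44), P2:S(44) | bus: none
[13] P2: load  L0 | P0:S(50), P1:I, P2:S(50) | bus: BusRd
[14] P0: store L3 := 43 | P0:M(43), P1:I, P2:I | bus: BusRdX
[15] P2: load  L2 | P0:I, P1:S(44), P2:S(44) | bus: none
[16] P0: load  L4 | P0:S(2), P1:S(2), P2:I | bus: none
[17] P1: store L1 := 64 | P0:I, P1:M(64), P2:I | bus: BusRdX
[18] P1: store L0 := 64 | P0:I, P1:M(64), P2:I | bus: BusRdX

invalidations = 2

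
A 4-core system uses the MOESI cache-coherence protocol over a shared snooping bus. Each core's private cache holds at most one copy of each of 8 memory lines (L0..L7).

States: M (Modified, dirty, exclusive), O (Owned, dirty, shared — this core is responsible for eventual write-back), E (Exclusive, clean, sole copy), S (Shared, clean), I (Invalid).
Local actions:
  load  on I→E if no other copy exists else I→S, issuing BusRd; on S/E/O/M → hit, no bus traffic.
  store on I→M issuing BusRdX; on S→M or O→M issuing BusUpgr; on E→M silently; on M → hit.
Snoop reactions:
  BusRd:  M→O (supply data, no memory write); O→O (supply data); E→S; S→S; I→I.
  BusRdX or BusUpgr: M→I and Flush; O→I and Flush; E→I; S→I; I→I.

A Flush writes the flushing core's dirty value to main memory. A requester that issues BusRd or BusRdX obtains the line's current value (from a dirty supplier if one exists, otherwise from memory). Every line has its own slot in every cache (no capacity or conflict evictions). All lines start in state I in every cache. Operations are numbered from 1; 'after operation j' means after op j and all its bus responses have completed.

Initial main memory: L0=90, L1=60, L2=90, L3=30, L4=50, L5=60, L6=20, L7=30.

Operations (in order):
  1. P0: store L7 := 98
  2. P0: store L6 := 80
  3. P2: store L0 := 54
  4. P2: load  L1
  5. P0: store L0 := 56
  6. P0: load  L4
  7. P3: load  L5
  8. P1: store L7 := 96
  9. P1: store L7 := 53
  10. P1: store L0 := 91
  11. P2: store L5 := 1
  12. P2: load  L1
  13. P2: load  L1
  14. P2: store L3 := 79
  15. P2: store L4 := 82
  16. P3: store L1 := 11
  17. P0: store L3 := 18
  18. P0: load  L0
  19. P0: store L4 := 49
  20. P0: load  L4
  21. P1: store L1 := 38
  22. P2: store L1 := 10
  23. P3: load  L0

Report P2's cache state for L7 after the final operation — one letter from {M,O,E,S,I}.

[1] P0: store L7 := 98 | P0:M(98), P1:I, P2:I, P3:I | bus: BusRdX
[2] P0: store L6 := 80 | P0:M(80), P1:I, P2:I, P3:I | bus: BusRdX
[3] P2: store L0 := 54 | P0:I, P1:I, P2:M(54), P3:I | bus: BusRdX
[4] P2: load  L1 | P0:I, P1:I, P2:E(60), P3:I | bus: BusRd
[5] P0: store L0 := 56 | P0:M(56), P1:I, P2:I, P3:I | bus: BusRdX,Flush
[6] P0: load  L4 | P0:E(50), P1:I, P2:I, P3:I | bus: BusRd
[7] P3: load  L5 | P0:I, P1:I, P2:I, P3:E(60) | bus: BusRd
[8] P1: store L7 := 96 | P0:I, P1:M(96), P2:I, P3:I | bus: BusRdX,Flush
[9] P1: store L7 := 53 | P0:I, P1:M(53), P2:I, P3:I | bus: none
[10] P1: store L0 := 91 | P0:I, P1:M(91), P2:I, P3:I | bus: BusRdX,Flush
[11] P2: store L5 := 1 | P0:I, P1:I, P2:M(1), P3:I | bus: BusRdX
[12] P2: load  L1 | P0:I, P1:I, P2:E(60), P3:I | bus: none
[13] P2: load  L1 | P0:I, P1:I, P2:E(60), P3:I | bus: none
[14] P2: store L3 := 79 | P0:I, P1:I, P2:M(79), P3:I | bus: BusRdX
[15] P2: store L4 := 82 | P0:I, P1:I, P2:M(82), P3:I | bus: BusRdX
[16] P3: store L1 := 11 | P0:I, P1:I, P2:I, P3:M(11) | bus: BusRdX
[17] P0: store L3 := 18 | P0:M(18), P1:I, P2:I, P3:I | bus: BusRdX,Flush
[18] P0: load  L0 | P0:S(91), P1:O(91), P2:I, P3:I | bus: BusRd
[19] P0: store L4 := 49 | P0:M(49), P1:I, P2:I, P3:I | bus: BusRdX,Flush
[20] P0: load  L4 | P0:M(49), P1:I, P2:I, P3:I | bus: none
[21] P1: store L1 := 38 | P0:I, P1:M(38), P2:I, P3:I | bus: BusRdX,Flush
[22] P2: store L1 := 10 | P0:I, P1:I, P2:M(10), P3:I | bus: BusRdX,Flush
[23] P3: load  L0 | P0:S(91), P1:O(91), P2:I, P3:S(91) | bus: BusRd

state = I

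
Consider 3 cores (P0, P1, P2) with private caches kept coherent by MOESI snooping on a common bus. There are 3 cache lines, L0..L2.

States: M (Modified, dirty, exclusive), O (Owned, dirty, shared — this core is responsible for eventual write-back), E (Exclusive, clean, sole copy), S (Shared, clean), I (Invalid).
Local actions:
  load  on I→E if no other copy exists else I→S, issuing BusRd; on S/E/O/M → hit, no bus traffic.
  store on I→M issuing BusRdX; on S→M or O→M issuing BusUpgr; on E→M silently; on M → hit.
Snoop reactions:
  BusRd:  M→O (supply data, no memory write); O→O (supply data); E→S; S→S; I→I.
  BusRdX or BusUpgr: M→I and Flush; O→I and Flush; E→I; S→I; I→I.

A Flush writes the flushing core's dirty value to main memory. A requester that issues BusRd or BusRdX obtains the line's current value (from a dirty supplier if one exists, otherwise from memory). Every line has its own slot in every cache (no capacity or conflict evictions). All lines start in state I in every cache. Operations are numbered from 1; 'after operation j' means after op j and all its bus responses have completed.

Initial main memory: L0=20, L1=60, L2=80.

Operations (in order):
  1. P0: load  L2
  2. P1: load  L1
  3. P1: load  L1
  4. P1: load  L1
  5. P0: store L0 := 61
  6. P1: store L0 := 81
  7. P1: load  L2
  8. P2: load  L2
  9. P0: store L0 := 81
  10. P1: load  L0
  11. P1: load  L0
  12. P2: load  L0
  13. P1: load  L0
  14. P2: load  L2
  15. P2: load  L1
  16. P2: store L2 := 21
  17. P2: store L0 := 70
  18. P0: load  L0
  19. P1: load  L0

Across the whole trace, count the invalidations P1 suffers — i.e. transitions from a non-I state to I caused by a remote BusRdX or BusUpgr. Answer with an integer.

invalidations = 3

[1] P0: load  L2 | P0:E(80), P1:I, P2:I | bus: BusRd
[2] P1: load  L1 | P0:I, P1:E(60), P2:I | bus: BusRd
[3] P1: load  L1 | P0:I, P1:E(60), P2:I | bus: none
[4] P1: load  L1 | P0:I, P1:E(60), P2:I | bus: none
[5] P0: store L0 := 61 | P0:M(61), P1:I, P2:I | bus: BusRdX
[6] P1: store L0 := 81 | P0:I, P1:M(81), P2:I | bus: BusRdX,Flush
[7] P1: load  L2 | P0:S(80), P1:S(80), P2:I | bus: BusRd
[8] P2: load  L2 | P0:S(80), P1:S(80), P2:S(80) | bus: BusRd
[9] P0: store L0 := 81 | P0:M(81), P1:I, P2:I | bus: BusRdX,Flush
[10] P1: load  L0 | P0:O(81), P1:S(81), P2:I | bus: BusRd
[11] P1: load  L0 | P0:O(81), P1:S(81), P2:I | bus: none
[12] P2: load  L0 | P0:O(81), P1:S(81), P2:S(81) | bus: BusRd
[13] P1: load  L0 | P0:O(81), P1:S(81), P2:S(81) | bus: none
[14] P2: load  L2 | P0:S(80), P1:S(80), P2:S(80) | bus: none
[15] P2: load  L1 | P0:I, P1:S(60), P2:S(60) | bus: BusRd
[16] P2: store L2 := 21 | P0:I, P1:I, P2:M(21) | bus: BusUpgr
[17] P2: store L0 := 70 | P0:I, P1:I, P2:M(70) | bus: BusUpgr,Flush
[18] P0: load  L0 | P0:S(70), P1:I, P2:O(70) | bus: BusRd
[19] P1: load  L0 | P0:S(70), P1:S(70), P2:O(70) | bus: BusRd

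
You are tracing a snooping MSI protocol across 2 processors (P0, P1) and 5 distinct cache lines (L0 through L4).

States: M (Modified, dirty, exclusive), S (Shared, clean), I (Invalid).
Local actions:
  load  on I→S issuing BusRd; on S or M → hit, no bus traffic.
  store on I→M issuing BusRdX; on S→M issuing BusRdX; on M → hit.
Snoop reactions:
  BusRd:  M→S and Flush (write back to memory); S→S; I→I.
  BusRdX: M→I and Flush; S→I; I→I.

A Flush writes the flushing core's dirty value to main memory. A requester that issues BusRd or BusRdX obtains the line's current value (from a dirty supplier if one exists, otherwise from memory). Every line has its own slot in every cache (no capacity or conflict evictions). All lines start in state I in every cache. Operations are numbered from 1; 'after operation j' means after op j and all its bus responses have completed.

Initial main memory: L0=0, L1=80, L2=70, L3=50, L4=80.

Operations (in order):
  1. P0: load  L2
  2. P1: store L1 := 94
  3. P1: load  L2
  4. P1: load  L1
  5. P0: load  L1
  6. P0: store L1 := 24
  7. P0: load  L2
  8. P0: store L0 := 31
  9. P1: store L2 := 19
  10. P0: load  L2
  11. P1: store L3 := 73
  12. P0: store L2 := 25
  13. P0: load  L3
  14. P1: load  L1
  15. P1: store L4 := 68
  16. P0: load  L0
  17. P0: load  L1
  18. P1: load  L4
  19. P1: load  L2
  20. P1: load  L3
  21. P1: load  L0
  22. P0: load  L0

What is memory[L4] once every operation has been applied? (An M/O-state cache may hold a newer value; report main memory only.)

memory[L4] = 80

step 1: P0: load  L2  ⟶  SI  (L2)  txn=BusRd  M[L2]=70
step 2: P1: store L1 := 94  ⟶  IM  (L1)  txn=BusRdX  M[L1]=80
step 3: P1: load  L2  ⟶  SS  (L2)  txn=BusRd  M[L2]=70
step 4: P1: load  L1  ⟶  IM  (L1)  txn=∅  M[L1]=80
step 5: P0: load  L1  ⟶  SS  (L1)  txn=BusRd+Flush  M[L1]=94
step 6: P0: store L1 := 24  ⟶  MI  (L1)  txn=BusRdX  M[L1]=94
step 7: P0: load  L2  ⟶  SS  (L2)  txn=∅  M[L2]=70
step 8: P0: store L0 := 31  ⟶  MI  (L0)  txn=BusRdX  M[L0]=0
step 9: P1: store L2 := 19  ⟶  IM  (L2)  txn=BusRdX  M[L2]=70
step 10: P0: load  L2  ⟶  SS  (L2)  txn=BusRd+Flush  M[L2]=19
step 11: P1: store L3 := 73  ⟶  IM  (L3)  txn=BusRdX  M[L3]=50
step 12: P0: store L2 := 25  ⟶  MI  (L2)  txn=BusRdX  M[L2]=19
step 13: P0: load  L3  ⟶  SS  (L3)  txn=BusRd+Flush  M[L3]=73
step 14: P1: load  L1  ⟶  SS  (L1)  txn=BusRd+Flush  M[L1]=24
step 15: P1: store L4 := 68  ⟶  IM  (L4)  txn=BusRdX  M[L4]=80
step 16: P0: load  L0  ⟶  MI  (L0)  txn=∅  M[L0]=0
step 17: P0: load  L1  ⟶  SS  (L1)  txn=∅  M[L1]=24
step 18: P1: load  L4  ⟶  IM  (L4)  txn=∅  M[L4]=80
step 19: P1: load  L2  ⟶  SS  (L2)  txn=BusRd+Flush  M[L2]=25
step 20: P1: load  L3  ⟶  SS  (L3)  txn=∅  M[L3]=73
step 21: P1: load  L0  ⟶  SS  (L0)  txn=BusRd+Flush  M[L0]=31
step 22: P0: load  L0  ⟶  SS  (L0)  txn=∅  M[L0]=31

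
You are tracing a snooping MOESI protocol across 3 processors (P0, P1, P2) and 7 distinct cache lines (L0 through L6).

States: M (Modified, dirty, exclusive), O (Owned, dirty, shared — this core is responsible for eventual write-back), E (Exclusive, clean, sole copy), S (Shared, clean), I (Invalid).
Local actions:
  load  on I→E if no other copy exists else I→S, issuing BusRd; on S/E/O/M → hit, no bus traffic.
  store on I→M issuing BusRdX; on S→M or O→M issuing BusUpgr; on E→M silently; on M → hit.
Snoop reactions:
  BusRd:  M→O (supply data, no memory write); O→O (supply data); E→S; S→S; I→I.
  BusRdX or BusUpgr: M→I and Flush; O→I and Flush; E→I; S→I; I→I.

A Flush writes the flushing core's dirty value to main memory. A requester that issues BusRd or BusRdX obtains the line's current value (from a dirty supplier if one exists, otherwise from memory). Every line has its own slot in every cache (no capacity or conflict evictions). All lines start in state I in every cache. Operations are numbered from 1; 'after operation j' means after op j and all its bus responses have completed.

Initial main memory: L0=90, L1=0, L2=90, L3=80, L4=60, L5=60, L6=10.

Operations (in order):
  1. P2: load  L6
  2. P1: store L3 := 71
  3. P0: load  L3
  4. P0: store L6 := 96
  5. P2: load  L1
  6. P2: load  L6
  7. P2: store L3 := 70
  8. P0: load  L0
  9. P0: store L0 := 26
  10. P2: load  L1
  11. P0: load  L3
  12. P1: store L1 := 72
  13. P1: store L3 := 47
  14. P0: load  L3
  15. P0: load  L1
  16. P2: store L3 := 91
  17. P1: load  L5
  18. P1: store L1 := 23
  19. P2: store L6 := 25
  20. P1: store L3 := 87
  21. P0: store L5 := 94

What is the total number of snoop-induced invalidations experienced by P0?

[1] P2: load  L6 | P0:I, P1:I, P2:E(10) | bus: BusRd
[2] P1: store L3 := 71 | P0:I, P1:M(71), P2:I | bus: BusRdX
[3] P0: load  L3 | P0:S(71), P1:O(71), P2:I | bus: BusRd
[4] P0: store L6 := 96 | P0:M(96), P1:I, P2:I | bus: BusRdX
[5] P2: load  L1 | P0:I, P1:I, P2:E(0) | bus: BusRd
[6] P2: load  L6 | P0:O(96), P1:I, P2:S(96) | bus: BusRd
[7] P2: store L3 := 70 | P0:I, P1:I, P2:M(70) | bus: BusRdX,Flush
[8] P0: load  L0 | P0:E(90), P1:I, P2:I | bus: BusRd
[9] P0: store L0 := 26 | P0:M(26), P1:I, P2:I | bus: none
[10] P2: load  L1 | P0:I, P1:I, P2:E(0) | bus: none
[11] P0: load  L3 | P0:S(70), P1:I, P2:O(70) | bus: BusRd
[12] P1: store L1 := 72 | P0:I, P1:M(72), P2:I | bus: BusRdX
[13] P1: store L3 := 47 | P0:I, P1:M(47), P2:I | bus: BusRdX,Flush
[14] P0: load  L3 | P0:S(47), P1:O(47), P2:I | bus: BusRd
[15] P0: load  L1 | P0:S(72), P1:O(72), P2:I | bus: BusRd
[16] P2: store L3 := 91 | P0:I, P1:I, P2:M(91) | bus: BusRdX,Flush
[17] P1: load  L5 | P0:I, P1:E(60), P2:I | bus: BusRd
[18] P1: store L1 := 23 | P0:I, P1:M(23), P2:I | bus: BusUpgr
[19] P2: store L6 := 25 | P0:I, P1:I, P2:M(25) | bus: BusUpgr,Flush
[20] P1: store L3 := 87 | P0:I, P1:M(87), P2:I | bus: BusRdX,Flush
[21] P0: store L5 := 94 | P0:M(94), P1:I, P2:I | bus: BusRdX

invalidations = 5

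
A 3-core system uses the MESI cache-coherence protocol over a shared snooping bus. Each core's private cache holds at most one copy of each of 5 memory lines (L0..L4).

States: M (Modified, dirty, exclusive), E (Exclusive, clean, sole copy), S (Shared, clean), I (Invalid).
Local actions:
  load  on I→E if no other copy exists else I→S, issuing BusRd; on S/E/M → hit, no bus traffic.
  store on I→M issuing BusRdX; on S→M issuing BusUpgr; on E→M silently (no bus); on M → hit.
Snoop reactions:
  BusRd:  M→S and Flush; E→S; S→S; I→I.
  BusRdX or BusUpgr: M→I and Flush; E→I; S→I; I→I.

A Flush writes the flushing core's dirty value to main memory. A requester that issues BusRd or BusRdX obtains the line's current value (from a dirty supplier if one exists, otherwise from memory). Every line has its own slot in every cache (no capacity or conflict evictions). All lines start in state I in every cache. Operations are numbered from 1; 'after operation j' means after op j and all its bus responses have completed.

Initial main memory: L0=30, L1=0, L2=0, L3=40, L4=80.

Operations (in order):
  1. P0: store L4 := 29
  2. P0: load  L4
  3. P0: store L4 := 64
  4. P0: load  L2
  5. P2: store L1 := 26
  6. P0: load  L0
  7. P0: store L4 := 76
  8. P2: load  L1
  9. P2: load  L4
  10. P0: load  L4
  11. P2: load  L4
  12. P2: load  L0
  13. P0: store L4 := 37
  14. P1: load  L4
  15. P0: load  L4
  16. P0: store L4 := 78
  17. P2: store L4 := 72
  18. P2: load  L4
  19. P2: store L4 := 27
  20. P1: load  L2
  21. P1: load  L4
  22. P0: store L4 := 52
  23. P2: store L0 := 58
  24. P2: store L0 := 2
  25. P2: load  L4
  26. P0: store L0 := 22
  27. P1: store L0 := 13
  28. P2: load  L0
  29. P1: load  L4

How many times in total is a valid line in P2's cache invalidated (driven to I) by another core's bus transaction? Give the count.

invalidations = 3

step 1: P0: store L4 := 29  ⟶  MII  (L4)  txn=BusRdX  M[L4]=80
step 2: P0: load  L4  ⟶  MII  (L4)  txn=∅  M[L4]=80
step 3: P0: store L4 := 64  ⟶  MII  (L4)  txn=∅  M[L4]=80
step 4: P0: load  L2  ⟶  EII  (L2)  txn=BusRd  M[L2]=0
step 5: P2: store L1 := 26  ⟶  IIM  (L1)  txn=BusRdX  M[L1]=0
step 6: P0: load  L0  ⟶  EII  (L0)  txn=BusRd  M[L0]=30
step 7: P0: store L4 := 76  ⟶  MII  (L4)  txn=∅  M[L4]=80
step 8: P2: load  L1  ⟶  IIM  (L1)  txn=∅  M[L1]=0
step 9: P2: load  L4  ⟶  SIS  (L4)  txn=BusRd+Flush  M[L4]=76
step 10: P0: load  L4  ⟶  SIS  (L4)  txn=∅  M[L4]=76
step 11: P2: load  L4  ⟶  SIS  (L4)  txn=∅  M[L4]=76
step 12: P2: load  L0  ⟶  SIS  (L0)  txn=BusRd  M[L0]=30
step 13: P0: store L4 := 37  ⟶  MII  (L4)  txn=BusUpgr  M[L4]=76
step 14: P1: load  L4  ⟶  SSI  (L4)  txn=BusRd+Flush  M[L4]=37
step 15: P0: load  L4  ⟶  SSI  (L4)  txn=∅  M[L4]=37
step 16: P0: store L4 := 78  ⟶  MII  (L4)  txn=BusUpgr  M[L4]=37
step 17: P2: store L4 := 72  ⟶  IIM  (L4)  txn=BusRdX+Flush  M[L4]=78
step 18: P2: load  L4  ⟶  IIM  (L4)  txn=∅  M[L4]=78
step 19: P2: store L4 := 27  ⟶  IIM  (L4)  txn=∅  M[L4]=78
step 20: P1: load  L2  ⟶  SSI  (L2)  txn=BusRd  M[L2]=0
step 21: P1: load  L4  ⟶  ISS  (L4)  txn=BusRd+Flush  M[L4]=27
step 22: P0: store L4 := 52  ⟶  MII  (L4)  txn=BusRdX  M[L4]=27
step 23: P2: store L0 := 58  ⟶  IIM  (L0)  txn=BusUpgr  M[L0]=30
step 24: P2: store L0 := 2  ⟶  IIM  (L0)  txn=∅  M[L0]=30
step 25: P2: load  L4  ⟶  SIS  (L4)  txn=BusRd+Flush  M[L4]=52
step 26: P0: store L0 := 22  ⟶  MII  (L0)  txn=BusRdX+Flush  M[L0]=2
step 27: P1: store L0 := 13  ⟶  IMI  (L0)  txn=BusRdX+Flush  M[L0]=22
step 28: P2: load  L0  ⟶  ISS  (L0)  txn=BusRd+Flush  M[L0]=13
step 29: P1: load  L4  ⟶  SSS  (L4)  txn=BusRd  M[L4]=52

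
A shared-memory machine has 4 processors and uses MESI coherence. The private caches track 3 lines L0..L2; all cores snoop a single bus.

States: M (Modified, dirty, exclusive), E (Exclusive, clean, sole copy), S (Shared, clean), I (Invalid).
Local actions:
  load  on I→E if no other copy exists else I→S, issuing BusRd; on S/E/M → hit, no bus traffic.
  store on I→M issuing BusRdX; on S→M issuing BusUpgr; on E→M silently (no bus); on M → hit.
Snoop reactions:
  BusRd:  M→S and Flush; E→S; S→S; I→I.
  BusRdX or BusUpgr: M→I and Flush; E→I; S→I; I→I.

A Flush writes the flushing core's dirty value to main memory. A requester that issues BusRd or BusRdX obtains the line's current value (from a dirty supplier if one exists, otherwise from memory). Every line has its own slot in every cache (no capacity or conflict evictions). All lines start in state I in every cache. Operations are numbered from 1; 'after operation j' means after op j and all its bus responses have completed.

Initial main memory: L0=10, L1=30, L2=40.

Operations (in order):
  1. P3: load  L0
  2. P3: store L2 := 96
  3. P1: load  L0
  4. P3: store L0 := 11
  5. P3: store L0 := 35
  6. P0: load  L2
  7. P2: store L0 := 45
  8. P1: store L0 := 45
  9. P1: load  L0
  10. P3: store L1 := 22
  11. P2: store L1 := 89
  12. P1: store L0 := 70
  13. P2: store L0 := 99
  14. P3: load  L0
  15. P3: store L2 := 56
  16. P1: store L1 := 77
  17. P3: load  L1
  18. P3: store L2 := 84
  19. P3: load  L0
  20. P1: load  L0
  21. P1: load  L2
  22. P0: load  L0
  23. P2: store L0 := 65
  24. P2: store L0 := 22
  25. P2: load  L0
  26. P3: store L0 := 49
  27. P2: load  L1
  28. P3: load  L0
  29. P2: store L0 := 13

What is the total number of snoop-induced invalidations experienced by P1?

  op1 P3: load  L0 → I/I/I/E on L0; bus BusRd; mem=10
  op2 P3: store L2 := 96 → I/I/I/M on L2; bus BusRdX; mem=40
  op3 P1: load  L0 → I/S/I/S on L0; bus BusRd; mem=10
  op4 P3: store L0 := 11 → I/I/I/M on L0; bus BusUpgr; mem=10
  op5 P3: store L0 := 35 → I/I/I/M on L0; bus (none); mem=10
  op6 P0: load  L2 → S/I/I/S on L2; bus BusRd Flush; mem=96
  op7 P2: store L0 := 45 → I/I/M/I on L0; bus BusRdX Flush; mem=35
  op8 P1: store L0 := 45 → I/M/I/I on L0; bus BusRdX Flush; mem=45
  op9 P1: load  L0 → I/M/I/I on L0; bus (none); mem=45
  op10 P3: store L1 := 22 → I/I/I/M on L1; bus BusRdX; mem=30
  op11 P2: store L1 := 89 → I/I/M/I on L1; bus BusRdX Flush; mem=22
  op12 P1: store L0 := 70 → I/M/I/I on L0; bus (none); mem=45
  op13 P2: store L0 := 99 → I/I/M/I on L0; bus BusRdX Flush; mem=70
  op14 P3: load  L0 → I/I/S/S on L0; bus BusRd Flush; mem=99
  op15 P3: store L2 := 56 → I/I/I/M on L2; bus BusUpgr; mem=96
  op16 P1: store L1 := 77 → I/M/I/I on L1; bus BusRdX Flush; mem=89
  op17 P3: load  L1 → I/S/I/S on L1; bus BusRd Flush; mem=77
  op18 P3: store L2 := 84 → I/I/I/M on L2; bus (none); mem=96
  op19 P3: load  L0 → I/I/S/S on L0; bus (none); mem=99
  op20 P1: load  L0 → I/S/S/S on L0; bus BusRd; mem=99
  op21 P1: load  L2 → I/S/I/S on L2; bus BusRd Flush; mem=84
  op22 P0: load  L0 → S/S/S/S on L0; bus BusRd; mem=99
  op23 P2: store L0 := 65 → I/I/M/I on L0; bus BusUpgr; mem=99
  op24 P2: store L0 := 22 → I/I/M/I on L0; bus (none); mem=99
  op25 P2: load  L0 → I/I/M/I on L0; bus (none); mem=99
  op26 P3: store L0 := 49 → I/I/I/M on L0; bus BusRdX Flush; mem=22
  op27 P2: load  L1 → I/S/S/S on L1; bus BusRd; mem=77
  op28 P3: load  L0 → I/I/I/M on L0; bus (none); mem=22
  op29 P2: store L0 := 13 → I/I/M/I on L0; bus BusRdX Flush; mem=49

invalidations = 3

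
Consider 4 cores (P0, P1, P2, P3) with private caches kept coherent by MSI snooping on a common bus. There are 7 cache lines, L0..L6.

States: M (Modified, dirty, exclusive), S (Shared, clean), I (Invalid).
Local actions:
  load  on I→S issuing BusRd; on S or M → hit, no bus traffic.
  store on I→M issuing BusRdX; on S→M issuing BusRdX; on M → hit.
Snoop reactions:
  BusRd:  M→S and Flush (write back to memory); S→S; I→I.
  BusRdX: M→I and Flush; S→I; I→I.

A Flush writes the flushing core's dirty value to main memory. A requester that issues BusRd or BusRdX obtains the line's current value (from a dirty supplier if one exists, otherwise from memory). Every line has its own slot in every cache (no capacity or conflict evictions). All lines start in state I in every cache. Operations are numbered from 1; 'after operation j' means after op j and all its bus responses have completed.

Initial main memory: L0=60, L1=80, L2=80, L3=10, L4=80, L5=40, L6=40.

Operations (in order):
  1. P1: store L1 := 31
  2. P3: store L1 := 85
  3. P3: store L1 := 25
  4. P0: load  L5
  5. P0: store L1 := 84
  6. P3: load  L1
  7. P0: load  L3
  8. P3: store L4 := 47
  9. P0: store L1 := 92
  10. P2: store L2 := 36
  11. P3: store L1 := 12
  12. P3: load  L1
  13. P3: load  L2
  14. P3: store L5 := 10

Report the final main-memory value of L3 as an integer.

step 1: P1: store L1 := 31  ⟶  IMII  (L1)  txn=BusRdX  M[L1]=80
step 2: P3: store L1 := 85  ⟶  IIIM  (L1)  txn=BusRdX+Flush  M[L1]=31
step 3: P3: store L1 := 25  ⟶  IIIM  (L1)  txn=∅  M[L1]=31
step 4: P0: load  L5  ⟶  SIII  (L5)  txn=BusRd  M[L5]=40
step 5: P0: store L1 := 84  ⟶  MIII  (L1)  txn=BusRdX+Flush  M[L1]=25
step 6: P3: load  L1  ⟶  SIIS  (L1)  txn=BusRd+Flush  M[L1]=84
step 7: P0: load  L3  ⟶  SIII  (L3)  txn=BusRd  M[L3]=10
step 8: P3: store L4 := 47  ⟶  IIIM  (L4)  txn=BusRdX  M[L4]=80
step 9: P0: store L1 := 92  ⟶  MIII  (L1)  txn=BusRdX  M[L1]=84
step 10: P2: store L2 := 36  ⟶  IIMI  (L2)  txn=BusRdX  M[L2]=80
step 11: P3: store L1 := 12  ⟶  IIIM  (L1)  txn=BusRdX+Flush  M[L1]=92
step 12: P3: load  L1  ⟶  IIIM  (L1)  txn=∅  M[L1]=92
step 13: P3: load  L2  ⟶  IISS  (L2)  txn=BusRd+Flush  M[L2]=36
step 14: P3: store L5 := 10  ⟶  IIIM  (L5)  txn=BusRdX  M[L5]=40

memory[L3] = 10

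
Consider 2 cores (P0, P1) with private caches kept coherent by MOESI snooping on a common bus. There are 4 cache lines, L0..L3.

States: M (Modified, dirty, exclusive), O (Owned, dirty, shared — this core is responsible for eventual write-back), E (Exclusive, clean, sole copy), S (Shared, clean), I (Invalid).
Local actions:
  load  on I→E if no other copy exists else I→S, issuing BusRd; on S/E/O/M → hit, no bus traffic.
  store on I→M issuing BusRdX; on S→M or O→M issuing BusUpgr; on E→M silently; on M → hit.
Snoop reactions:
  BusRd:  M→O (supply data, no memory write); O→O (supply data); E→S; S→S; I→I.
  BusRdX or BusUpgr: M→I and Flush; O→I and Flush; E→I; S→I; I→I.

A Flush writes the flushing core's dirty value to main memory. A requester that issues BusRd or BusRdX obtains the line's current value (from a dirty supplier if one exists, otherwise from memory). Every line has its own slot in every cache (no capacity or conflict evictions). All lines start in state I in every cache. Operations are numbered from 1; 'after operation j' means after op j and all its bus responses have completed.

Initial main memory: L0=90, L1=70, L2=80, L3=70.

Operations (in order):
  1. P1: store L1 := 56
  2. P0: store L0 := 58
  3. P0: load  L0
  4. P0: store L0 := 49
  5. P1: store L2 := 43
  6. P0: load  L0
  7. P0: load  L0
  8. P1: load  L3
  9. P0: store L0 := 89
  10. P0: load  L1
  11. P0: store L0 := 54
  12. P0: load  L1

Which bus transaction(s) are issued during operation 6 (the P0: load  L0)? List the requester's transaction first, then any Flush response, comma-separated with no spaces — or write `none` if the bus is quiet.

1. P1: store L1 := 56  bus=[BusRdX]  L1: P0=I P1=M  mem[L1]=70
2. P0: store L0 := 58  bus=[BusRdX]  L0: P0=M P1=I  mem[L0]=90
3. P0: load  L0  bus=[-]  L0: P0=M P1=I  mem[L0]=90
4. P0: store L0 := 49  bus=[-]  L0: P0=M P1=I  mem[L0]=90
5. P1: store L2 := 43  bus=[BusRdX]  L2: P0=I P1=M  mem[L2]=80
6. P0: load  L0  bus=[-]  L0: P0=M P1=I  mem[L0]=90
7. P0: load  L0  bus=[-]  L0: P0=M P1=I  mem[L0]=90
8. P1: load  L3  bus=[BusRd]  L3: P0=I P1=E  mem[L3]=70
9. P0: store L0 := 89  bus=[-]  L0: P0=M P1=I  mem[L0]=90
10. P0: load  L1  bus=[BusRd]  L1: P0=S P1=O  mem[L1]=70
11. P0: store L0 := 54  bus=[-]  L0: P0=M P1=I  mem[L0]=90
12. P0: load  L1  bus=[-]  L1: P0=S P1=O  mem[L1]=70

bus = none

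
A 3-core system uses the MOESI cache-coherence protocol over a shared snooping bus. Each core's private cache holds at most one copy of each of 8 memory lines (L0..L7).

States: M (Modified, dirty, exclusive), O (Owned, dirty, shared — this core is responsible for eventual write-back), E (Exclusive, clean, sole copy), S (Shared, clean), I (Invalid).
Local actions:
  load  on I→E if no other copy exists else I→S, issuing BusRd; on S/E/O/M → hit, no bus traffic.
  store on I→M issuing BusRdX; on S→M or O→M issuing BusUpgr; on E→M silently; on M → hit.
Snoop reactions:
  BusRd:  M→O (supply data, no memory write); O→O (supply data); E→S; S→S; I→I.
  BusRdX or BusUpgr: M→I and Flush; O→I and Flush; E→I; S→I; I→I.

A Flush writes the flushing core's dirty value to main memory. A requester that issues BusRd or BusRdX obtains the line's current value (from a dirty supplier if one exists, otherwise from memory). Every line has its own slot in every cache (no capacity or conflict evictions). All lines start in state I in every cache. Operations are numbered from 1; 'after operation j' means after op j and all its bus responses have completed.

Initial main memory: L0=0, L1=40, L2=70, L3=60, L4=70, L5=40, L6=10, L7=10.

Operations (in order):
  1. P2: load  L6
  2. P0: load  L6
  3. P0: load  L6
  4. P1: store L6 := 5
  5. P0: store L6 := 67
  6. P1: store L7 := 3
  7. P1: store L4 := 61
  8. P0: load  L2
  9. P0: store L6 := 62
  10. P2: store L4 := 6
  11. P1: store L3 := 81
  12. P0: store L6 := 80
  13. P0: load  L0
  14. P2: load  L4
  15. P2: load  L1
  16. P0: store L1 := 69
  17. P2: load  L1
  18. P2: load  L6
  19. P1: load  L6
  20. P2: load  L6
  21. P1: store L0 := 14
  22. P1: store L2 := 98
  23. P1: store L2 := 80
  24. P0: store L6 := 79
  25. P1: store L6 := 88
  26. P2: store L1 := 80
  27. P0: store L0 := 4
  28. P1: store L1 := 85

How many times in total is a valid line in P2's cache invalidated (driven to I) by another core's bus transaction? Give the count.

step 1: P2: load  L6  ⟶  IIE  (L6)  txn=BusRd  M[L6]=10
step 2: P0: load  L6  ⟶  SIS  (L6)  txn=BusRd  M[L6]=10
step 3: P0: load  L6  ⟶  SIS  (L6)  txn=∅  M[L6]=10
step 4: P1: store L6 := 5  ⟶  IMI  (L6)  txn=BusRdX  M[L6]=10
step 5: P0: store L6 := 67  ⟶  MII  (L6)  txn=BusRdX+Flush  M[L6]=5
step 6: P1: store L7 := 3  ⟶  IMI  (L7)  txn=BusRdX  M[L7]=10
step 7: P1: store L4 := 61  ⟶  IMI  (L4)  txn=BusRdX  M[L4]=70
step 8: P0: load  L2  ⟶  EII  (L2)  txn=BusRd  M[L2]=70
step 9: P0: store L6 := 62  ⟶  MII  (L6)  txn=∅  M[L6]=5
step 10: P2: store L4 := 6  ⟶  IIM  (L4)  txn=BusRdX+Flush  M[L4]=61
step 11: P1: store L3 := 81  ⟶  IMI  (L3)  txn=BusRdX  M[L3]=60
step 12: P0: store L6 := 80  ⟶  MII  (L6)  txn=∅  M[L6]=5
step 13: P0: load  L0  ⟶  EII  (L0)  txn=BusRd  M[L0]=0
step 14: P2: load  L4  ⟶  IIM  (L4)  txn=∅  M[L4]=61
step 15: P2: load  L1  ⟶  IIE  (L1)  txn=BusRd  M[L1]=40
step 16: P0: store L1 := 69  ⟶  MII  (L1)  txn=BusRdX  M[L1]=40
step 17: P2: load  L1  ⟶  OIS  (L1)  txn=BusRd  M[L1]=40
step 18: P2: load  L6  ⟶  OIS  (L6)  txn=BusRd  M[L6]=5
step 19: P1: load  L6  ⟶  OSS  (L6)  txn=BusRd  M[L6]=5
step 20: P2: load  L6  ⟶  OSS  (L6)  txn=∅  M[L6]=5
step 21: P1: store L0 := 14  ⟶  IMI  (L0)  txn=BusRdX  M[L0]=0
step 22: P1: store L2 := 98  ⟶  IMI  (L2)  txn=BusRdX  M[L2]=70
step 23: P1: store L2 := 80  ⟶  IMI  (L2)  txn=∅  M[L2]=70
step 24: P0: store L6 := 79  ⟶  MII  (L6)  txn=BusUpgr  M[L6]=5
step 25: P1: store L6 := 88  ⟶  IMI  (L6)  txn=BusRdX+Flush  M[L6]=79
step 26: P2: store L1 := 80  ⟶  IIM  (L1)  txn=BusUpgr+Flush  M[L1]=69
step 27: P0: store L0 := 4  ⟶  MII  (L0)  txn=BusRdX+Flush  M[L0]=14
step 28: P1: store L1 := 85  ⟶  IMI  (L1)  txn=BusRdX+Flush  M[L1]=80

invalidations = 4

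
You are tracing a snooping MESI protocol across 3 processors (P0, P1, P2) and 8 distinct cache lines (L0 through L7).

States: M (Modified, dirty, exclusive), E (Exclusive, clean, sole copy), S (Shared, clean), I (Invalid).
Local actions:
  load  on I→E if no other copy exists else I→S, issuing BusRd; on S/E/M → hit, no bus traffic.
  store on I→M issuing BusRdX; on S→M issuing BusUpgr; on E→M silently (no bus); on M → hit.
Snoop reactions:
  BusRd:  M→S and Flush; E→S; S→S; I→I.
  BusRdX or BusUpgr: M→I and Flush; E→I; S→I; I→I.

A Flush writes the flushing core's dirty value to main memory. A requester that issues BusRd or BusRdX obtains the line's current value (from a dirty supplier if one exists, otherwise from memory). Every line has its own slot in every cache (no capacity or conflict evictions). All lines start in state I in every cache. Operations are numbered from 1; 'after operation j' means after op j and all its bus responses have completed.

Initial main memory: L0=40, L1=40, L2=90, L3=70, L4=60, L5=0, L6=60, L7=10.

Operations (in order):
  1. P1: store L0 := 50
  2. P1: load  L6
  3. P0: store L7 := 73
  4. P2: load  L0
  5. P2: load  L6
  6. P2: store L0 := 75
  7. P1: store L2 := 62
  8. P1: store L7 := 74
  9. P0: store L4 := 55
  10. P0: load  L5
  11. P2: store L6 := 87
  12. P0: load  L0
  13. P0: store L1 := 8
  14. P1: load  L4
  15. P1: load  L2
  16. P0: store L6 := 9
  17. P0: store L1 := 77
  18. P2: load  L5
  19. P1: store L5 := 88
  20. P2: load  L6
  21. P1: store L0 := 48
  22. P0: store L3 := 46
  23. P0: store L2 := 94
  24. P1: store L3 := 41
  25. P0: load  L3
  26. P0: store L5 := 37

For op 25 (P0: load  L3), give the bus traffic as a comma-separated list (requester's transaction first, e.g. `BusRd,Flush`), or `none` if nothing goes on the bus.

step 1: P1: store L0 := 50  ⟶  IMI  (L0)  txn=BusRdX  M[L0]=40
step 2: P1: load  L6  ⟶  IEI  (L6)  txn=BusRd  M[L6]=60
step 3: P0: store L7 := 73  ⟶  MII  (L7)  txn=BusRdX  M[L7]=10
step 4: P2: load  L0  ⟶  ISS  (L0)  txn=BusRd+Flush  M[L0]=50
step 5: P2: load  L6  ⟶  ISS  (L6)  txn=BusRd  M[L6]=60
step 6: P2: store L0 := 75  ⟶  IIM  (L0)  txn=BusUpgr  M[L0]=50
step 7: P1: store L2 := 62  ⟶  IMI  (L2)  txn=BusRdX  M[L2]=90
step 8: P1: store L7 := 74  ⟶  IMI  (L7)  txn=BusRdX+Flush  M[L7]=73
step 9: P0: store L4 := 55  ⟶  MII  (L4)  txn=BusRdX  M[L4]=60
step 10: P0: load  L5  ⟶  EII  (L5)  txn=BusRd  M[L5]=0
step 11: P2: store L6 := 87  ⟶  IIM  (L6)  txn=BusUpgr  M[L6]=60
step 12: P0: load  L0  ⟶  SIS  (L0)  txn=BusRd+Flush  M[L0]=75
step 13: P0: store L1 := 8  ⟶  MII  (L1)  txn=BusRdX  M[L1]=40
step 14: P1: load  L4  ⟶  SSI  (L4)  txn=BusRd+Flush  M[L4]=55
step 15: P1: load  L2  ⟶  IMI  (L2)  txn=∅  M[L2]=90
step 16: P0: store L6 := 9  ⟶  MII  (L6)  txn=BusRdX+Flush  M[L6]=87
step 17: P0: store L1 := 77  ⟶  MII  (L1)  txn=∅  M[L1]=40
step 18: P2: load  L5  ⟶  SIS  (L5)  txn=BusRd  M[L5]=0
step 19: P1: store L5 := 88  ⟶  IMI  (L5)  txn=BusRdX  M[L5]=0
step 20: P2: load  L6  ⟶  SIS  (L6)  txn=BusRd+Flush  M[L6]=9
step 21: P1: store L0 := 48  ⟶  IMI  (L0)  txn=BusRdX  M[L0]=75
step 22: P0: store L3 := 46  ⟶  MII  (L3)  txn=BusRdX  M[L3]=70
step 23: P0: store L2 := 94  ⟶  MII  (L2)  txn=BusRdX+Flush  M[L2]=62
step 24: P1: store L3 := 41  ⟶  IMI  (L3)  txn=BusRdX+Flush  M[L3]=46
step 25: P0: load  L3  ⟶  SSI  (L3)  txn=BusRd+Flush  M[L3]=41
step 26: P0: store L5 := 37  ⟶  MII  (L5)  txn=BusRdX+Flush  M[L5]=88

bus = BusRd,Flush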